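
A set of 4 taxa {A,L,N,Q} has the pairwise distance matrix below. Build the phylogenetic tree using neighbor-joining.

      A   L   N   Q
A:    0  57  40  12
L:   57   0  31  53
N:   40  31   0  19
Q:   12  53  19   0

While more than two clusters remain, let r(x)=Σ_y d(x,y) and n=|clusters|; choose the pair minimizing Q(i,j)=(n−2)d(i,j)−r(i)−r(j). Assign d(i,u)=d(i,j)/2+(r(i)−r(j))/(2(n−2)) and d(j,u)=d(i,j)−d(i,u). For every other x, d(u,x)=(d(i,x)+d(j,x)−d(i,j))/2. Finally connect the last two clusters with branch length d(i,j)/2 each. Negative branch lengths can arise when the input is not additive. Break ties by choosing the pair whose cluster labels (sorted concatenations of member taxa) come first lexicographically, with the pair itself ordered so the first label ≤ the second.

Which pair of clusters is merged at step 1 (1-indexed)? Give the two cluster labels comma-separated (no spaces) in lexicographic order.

1. join A+Q (d=12, Q=-169) ⇒ AQ; edges |A|=49/4, |Q|=-1/4
  updated: d(AQ,L)=49, d(AQ,N)=47/2
2. join AQ+L (d=49, Q=-207/2) ⇒ ALQ; edges |AQ|=83/4, |L|=113/4
  updated: d(ALQ,N)=11/4
3. join ALQ+N (d=11/4) ⇒ ALNQ; edges |ALQ|=11/8, |N|=11/8
final tree: (((A:49/4,Q:-1/4):83/4,L:113/4):11/8,N:11/8)
total length: 255/4

A,Q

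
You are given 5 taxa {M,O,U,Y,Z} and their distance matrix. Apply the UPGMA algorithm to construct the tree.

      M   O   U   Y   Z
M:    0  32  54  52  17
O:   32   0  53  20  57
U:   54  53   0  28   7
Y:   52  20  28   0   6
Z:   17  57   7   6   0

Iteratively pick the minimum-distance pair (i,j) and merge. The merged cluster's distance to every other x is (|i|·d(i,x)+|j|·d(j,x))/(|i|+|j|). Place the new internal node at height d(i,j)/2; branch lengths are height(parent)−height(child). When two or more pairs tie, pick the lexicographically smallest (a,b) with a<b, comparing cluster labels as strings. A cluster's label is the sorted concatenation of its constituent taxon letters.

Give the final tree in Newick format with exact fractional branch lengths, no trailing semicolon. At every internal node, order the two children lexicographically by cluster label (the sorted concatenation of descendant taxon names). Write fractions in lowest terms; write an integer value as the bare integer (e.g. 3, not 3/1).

1. join Y+Z (d=6) ⇒ YZ; edges |Y|=3, |Z|=3
  updated: d(M,YZ)=69/2, d(O,YZ)=77/2, d(U,YZ)=35/2
2. join U+YZ (d=35/2) ⇒ UYZ; edges |U|=35/4, |YZ|=23/4
  updated: d(M,UYZ)=41, d(O,UYZ)=130/3
3. join M+O (d=32) ⇒ MO; edges |M|=16, |O|=16
  updated: d(MO,UYZ)=253/6
4. join MO+UYZ (d=253/6) ⇒ MOUYZ; edges |MO|=61/12, |UYZ|=37/3
final tree: ((M:16,O:16):61/12,(U:35/4,(Y:3,Z:3):23/4):37/3)
total length: 839/12

((M:16,O:16):61/12,(U:35/4,(Y:3,Z:3):23/4):37/3)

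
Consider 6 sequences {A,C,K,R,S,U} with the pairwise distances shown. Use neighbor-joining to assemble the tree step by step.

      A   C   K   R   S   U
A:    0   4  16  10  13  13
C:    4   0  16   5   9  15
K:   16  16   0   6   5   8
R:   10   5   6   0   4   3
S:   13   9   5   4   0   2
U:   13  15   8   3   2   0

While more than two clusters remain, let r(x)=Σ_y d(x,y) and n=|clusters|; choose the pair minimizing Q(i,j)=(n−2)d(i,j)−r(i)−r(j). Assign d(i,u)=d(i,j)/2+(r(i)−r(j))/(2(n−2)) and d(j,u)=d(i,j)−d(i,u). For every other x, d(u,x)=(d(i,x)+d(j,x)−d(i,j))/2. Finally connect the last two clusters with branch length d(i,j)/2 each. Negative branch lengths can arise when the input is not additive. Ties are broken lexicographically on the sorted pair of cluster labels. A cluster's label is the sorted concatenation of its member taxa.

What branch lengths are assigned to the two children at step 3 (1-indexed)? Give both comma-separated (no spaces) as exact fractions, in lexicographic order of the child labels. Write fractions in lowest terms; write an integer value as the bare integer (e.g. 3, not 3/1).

step 1: merge (A,C) at d=4, Q=-89; branch lengths A→23/8, C→9/8; new cluster AC
  updated: d(AC,K)=14, d(AC,R)=11/2, d(AC,S)=9, d(AC,U)=12
step 2: merge (AC,R) at d=11/2, Q=-85/2; branch lengths AC→77/12, R→-11/12; new cluster ACR
  updated: d(ACR,K)=29/4, d(ACR,S)=15/4, d(ACR,U)=19/4
step 3: merge (ACR,K) at d=29/4, Q=-43/2; branch lengths ACR→5/2, K→19/4; new cluster ACKR
  updated: d(ACKR,S)=3/4, d(ACKR,U)=11/4
step 4: merge (ACKR,S) at d=3/4, Q=-11/2; branch lengths ACKR→3/4, S→0; new cluster ACKRS
  updated: d(ACKRS,U)=2
step 5: merge (ACKRS,U) at d=2; branch lengths ACKRS→1, U→1; new cluster ACKRSU
final tree: (((((A:23/8,C:9/8):77/12,R:-11/12):5/2,K:19/4):3/4,S:0):1,U:1)
total length: 39/2

5/2,19/4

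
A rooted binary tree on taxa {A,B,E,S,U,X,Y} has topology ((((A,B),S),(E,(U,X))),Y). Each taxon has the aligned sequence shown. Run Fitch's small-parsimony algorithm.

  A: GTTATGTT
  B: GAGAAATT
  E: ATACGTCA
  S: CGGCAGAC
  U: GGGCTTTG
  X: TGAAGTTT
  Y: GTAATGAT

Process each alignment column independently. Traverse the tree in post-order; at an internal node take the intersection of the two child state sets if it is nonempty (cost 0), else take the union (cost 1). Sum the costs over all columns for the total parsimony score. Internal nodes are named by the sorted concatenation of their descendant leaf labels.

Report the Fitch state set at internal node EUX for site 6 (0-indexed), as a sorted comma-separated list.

[col 0] AB: children A:{G}, B:{G} ∩→ {G}; cost 0
[col 0] ABS: children AB:{G}, S:{C} ∪→ {C,G}; cost 1
[col 0] UX: children U:{G}, X:{T} ∪→ {G,T}; cost 1
[col 0] EUX: children E:{A}, UX:{G,T} ∪→ {A,G,T}; cost 1
[col 0] ABESUX: children ABS:{C,G}, EUX:{A,G,T} ∩→ {G}; cost 0
[col 0] ABESUXY: children ABESUX:{G}, Y:{G} ∩→ {G}; cost 0
[col 1] AB: children A:{T}, B:{A} ∪→ {A,T}; cost 1
[col 1] ABS: children AB:{A,T}, S:{G} ∪→ {A,G,T}; cost 1
[col 1] UX: children U:{G}, X:{G} ∩→ {G}; cost 0
[col 1] EUX: children E:{T}, UX:{G} ∪→ {G,T}; cost 1
[col 1] ABESUX: children ABS:{A,G,T}, EUX:{G,T} ∩→ {G,T}; cost 0
[col 1] ABESUXY: children ABESUX:{G,T}, Y:{T} ∩→ {T}; cost 0
[col 2] AB: children A:{T}, B:{G} ∪→ {G,T}; cost 1
[col 2] ABS: children AB:{G,T}, S:{G} ∩→ {G}; cost 0
[col 2] UX: children U:{G}, X:{A} ∪→ {A,G}; cost 1
[col 2] EUX: children E:{A}, UX:{A,G} ∩→ {A}; cost 0
[col 2] ABESUX: children ABS:{G}, EUX:{A} ∪→ {A,G}; cost 1
[col 2] ABESUXY: children ABESUX:{A,G}, Y:{A} ∩→ {A}; cost 0
[col 3] AB: children A:{A}, B:{A} ∩→ {A}; cost 0
[col 3] ABS: children AB:{A}, S:{C} ∪→ {A,C}; cost 1
[col 3] UX: children U:{C}, X:{A} ∪→ {A,C}; cost 1
[col 3] EUX: children E:{C}, UX:{A,C} ∩→ {C}; cost 0
[col 3] ABESUX: children ABS:{A,C}, EUX:{C} ∩→ {C}; cost 0
[col 3] ABESUXY: children ABESUX:{C}, Y:{A} ∪→ {A,C}; cost 1
[col 4] AB: children A:{T}, B:{A} ∪→ {A,T}; cost 1
[col 4] ABS: children AB:{A,T}, S:{A} ∩→ {A}; cost 0
[col 4] UX: children U:{T}, X:{G} ∪→ {G,T}; cost 1
[col 4] EUX: children E:{G}, UX:{G,T} ∩→ {G}; cost 0
[col 4] ABESUX: children ABS:{A}, EUX:{G} ∪→ {A,G}; cost 1
[col 4] ABESUXY: children ABESUX:{A,G}, Y:{T} ∪→ {A,G,T}; cost 1
[col 5] AB: children A:{G}, B:{A} ∪→ {A,G}; cost 1
[col 5] ABS: children AB:{A,G}, S:{G} ∩→ {G}; cost 0
[col 5] UX: children U:{T}, X:{T} ∩→ {T}; cost 0
[col 5] EUX: children E:{T}, UX:{T} ∩→ {T}; cost 0
[col 5] ABESUX: children ABS:{G}, EUX:{T} ∪→ {G,T}; cost 1
[col 5] ABESUXY: children ABESUX:{G,T}, Y:{G} ∩→ {G}; cost 0
[col 6] AB: children A:{T}, B:{T} ∩→ {T}; cost 0
[col 6] ABS: children AB:{T}, S:{A} ∪→ {A,T}; cost 1
[col 6] UX: children U:{T}, X:{T} ∩→ {T}; cost 0
[col 6] EUX: children E:{C}, UX:{T} ∪→ {C,T}; cost 1
[col 6] ABESUX: children ABS:{A,T}, EUX:{C,T} ∩→ {T}; cost 0
[col 6] ABESUXY: children ABESUX:{T}, Y:{A} ∪→ {A,T}; cost 1
[col 7] AB: children A:{T}, B:{T} ∩→ {T}; cost 0
[col 7] ABS: children AB:{T}, S:{C} ∪→ {C,T}; cost 1
[col 7] UX: children U:{G}, X:{T} ∪→ {G,T}; cost 1
[col 7] EUX: children E:{A}, UX:{G,T} ∪→ {A,G,T}; cost 1
[col 7] ABESUX: children ABS:{C,T}, EUX:{A,G,T} ∩→ {T}; cost 0
[col 7] ABESUXY: children ABESUX:{T}, Y:{T} ∩→ {T}; cost 0
per-site changes: [3, 3, 3, 3, 4, 2, 3, 3]; total = 24

C,T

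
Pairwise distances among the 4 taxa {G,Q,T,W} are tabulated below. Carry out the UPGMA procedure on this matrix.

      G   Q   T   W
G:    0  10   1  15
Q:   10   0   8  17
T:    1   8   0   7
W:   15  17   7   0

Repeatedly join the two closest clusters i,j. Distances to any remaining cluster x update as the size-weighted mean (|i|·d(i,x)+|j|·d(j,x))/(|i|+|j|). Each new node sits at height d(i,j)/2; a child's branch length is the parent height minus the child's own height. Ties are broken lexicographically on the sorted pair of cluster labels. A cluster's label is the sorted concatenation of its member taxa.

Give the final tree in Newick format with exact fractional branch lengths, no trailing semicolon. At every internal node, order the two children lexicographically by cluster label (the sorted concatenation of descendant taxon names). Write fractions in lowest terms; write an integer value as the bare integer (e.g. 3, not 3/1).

step 1: merge (G,T) at d=1; branch lengths G→1/2, T→1/2; new cluster GT
  updated: d(GT,Q)=9, d(GT,W)=11
step 2: merge (GT,Q) at d=9; branch lengths GT→4, Q→9/2; new cluster GQT
  updated: d(GQT,W)=13
step 3: merge (GQT,W) at d=13; branch lengths GQT→2, W→13/2; new cluster GQTW
final tree: (((G:1/2,T:1/2):4,Q:9/2):2,W:13/2)
total length: 18

(((G:1/2,T:1/2):4,Q:9/2):2,W:13/2)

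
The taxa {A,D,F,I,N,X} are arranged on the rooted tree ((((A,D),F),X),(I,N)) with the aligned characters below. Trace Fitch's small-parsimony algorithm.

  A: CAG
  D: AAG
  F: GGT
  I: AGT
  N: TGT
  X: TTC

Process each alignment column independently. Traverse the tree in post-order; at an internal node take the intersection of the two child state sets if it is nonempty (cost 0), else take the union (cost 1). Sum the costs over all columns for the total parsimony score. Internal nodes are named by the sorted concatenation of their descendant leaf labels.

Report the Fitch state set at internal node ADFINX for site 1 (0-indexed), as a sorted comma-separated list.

site 0, node AD: A={C} ∪ D={A} → {A,C} (+1)
site 0, node ADF: AD={A,C} ∪ F={G} → {A,C,G} (+1)
site 0, node ADFX: ADF={A,C,G} ∪ X={T} → {A,C,G,T} (+1)
site 0, node IN: I={A} ∪ N={T} → {A,T} (+1)
site 0, node ADFINX: ADFX={A,C,G,T} ∩ IN={A,T} → {A,T} (+0)
site 1, node AD: A={A} ∩ D={A} → {A} (+0)
site 1, node ADF: AD={A} ∪ F={G} → {A,G} (+1)
site 1, node ADFX: ADF={A,G} ∪ X={T} → {A,G,T} (+1)
site 1, node IN: I={G} ∩ N={G} → {G} (+0)
site 1, node ADFINX: ADFX={A,G,T} ∩ IN={G} → {G} (+0)
site 2, node AD: A={G} ∩ D={G} → {G} (+0)
site 2, node ADF: AD={G} ∪ F={T} → {G,T} (+1)
site 2, node ADFX: ADF={G,T} ∪ X={C} → {C,G,T} (+1)
site 2, node IN: I={T} ∩ N={T} → {T} (+0)
site 2, node ADFINX: ADFX={C,G,T} ∩ IN={T} → {T} (+0)
per-site changes: [4, 2, 2]; total = 8

G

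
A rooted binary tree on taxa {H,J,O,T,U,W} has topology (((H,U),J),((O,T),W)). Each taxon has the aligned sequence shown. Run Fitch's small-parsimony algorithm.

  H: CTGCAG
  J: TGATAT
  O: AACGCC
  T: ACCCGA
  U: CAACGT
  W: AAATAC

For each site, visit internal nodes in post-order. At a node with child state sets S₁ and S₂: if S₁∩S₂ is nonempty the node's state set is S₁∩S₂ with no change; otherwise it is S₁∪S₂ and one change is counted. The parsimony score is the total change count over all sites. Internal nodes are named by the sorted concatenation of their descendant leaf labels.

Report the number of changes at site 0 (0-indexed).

[col 0] HU: children H:{C}, U:{C} ∩→ {C}; cost 0
[col 0] HJU: children HU:{C}, J:{T} ∪→ {C,T}; cost 1
[col 0] OT: children O:{A}, T:{A} ∩→ {A}; cost 0
[col 0] OTW: children OT:{A}, W:{A} ∩→ {A}; cost 0
[col 0] HJOTUW: children HJU:{C,T}, OTW:{A} ∪→ {A,C,T}; cost 1
[col 1] HU: children H:{T}, U:{A} ∪→ {A,T}; cost 1
[col 1] HJU: children HU:{A,T}, J:{G} ∪→ {A,G,T}; cost 1
[col 1] OT: children O:{A}, T:{C} ∪→ {A,C}; cost 1
[col 1] OTW: children OT:{A,C}, W:{A} ∩→ {A}; cost 0
[col 1] HJOTUW: children HJU:{A,G,T}, OTW:{A} ∩→ {A}; cost 0
[col 2] HU: children H:{G}, U:{A} ∪→ {A,G}; cost 1
[col 2] HJU: children HU:{A,G}, J:{A} ∩→ {A}; cost 0
[col 2] OT: children O:{C}, T:{C} ∩→ {C}; cost 0
[col 2] OTW: children OT:{C}, W:{A} ∪→ {A,C}; cost 1
[col 2] HJOTUW: children HJU:{A}, OTW:{A,C} ∩→ {A}; cost 0
[col 3] HU: children H:{C}, U:{C} ∩→ {C}; cost 0
[col 3] HJU: children HU:{C}, J:{T} ∪→ {C,T}; cost 1
[col 3] OT: children O:{G}, T:{C} ∪→ {C,G}; cost 1
[col 3] OTW: children OT:{C,G}, W:{T} ∪→ {C,G,T}; cost 1
[col 3] HJOTUW: children HJU:{C,T}, OTW:{C,G,T} ∩→ {C,T}; cost 0
[col 4] HU: children H:{A}, U:{G} ∪→ {A,G}; cost 1
[col 4] HJU: children HU:{A,G}, J:{A} ∩→ {A}; cost 0
[col 4] OT: children O:{C}, T:{G} ∪→ {C,G}; cost 1
[col 4] OTW: children OT:{C,G}, W:{A} ∪→ {A,C,G}; cost 1
[col 4] HJOTUW: children HJU:{A}, OTW:{A,C,G} ∩→ {A}; cost 0
[col 5] HU: children H:{G}, U:{T} ∪→ {G,T}; cost 1
[col 5] HJU: children HU:{G,T}, J:{T} ∩→ {T}; cost 0
[col 5] OT: children O:{C}, T:{A} ∪→ {A,C}; cost 1
[col 5] OTW: children OT:{A,C}, W:{C} ∩→ {C}; cost 0
[col 5] HJOTUW: children HJU:{T}, OTW:{C} ∪→ {C,T}; cost 1
per-site changes: [2, 3, 2, 3, 3, 3]; total = 16

2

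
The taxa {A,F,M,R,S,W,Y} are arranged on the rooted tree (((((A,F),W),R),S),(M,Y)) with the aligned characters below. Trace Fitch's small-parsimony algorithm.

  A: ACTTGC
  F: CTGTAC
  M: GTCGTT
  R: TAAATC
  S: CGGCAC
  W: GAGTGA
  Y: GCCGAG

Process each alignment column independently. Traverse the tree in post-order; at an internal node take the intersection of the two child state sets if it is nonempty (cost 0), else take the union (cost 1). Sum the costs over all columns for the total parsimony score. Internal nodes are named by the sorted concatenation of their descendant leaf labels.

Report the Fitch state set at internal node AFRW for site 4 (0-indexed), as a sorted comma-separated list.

G,T

AF@0: {A} ∪ {C} = {A,C} (union, +1)
AFW@0: {A,C} ∪ {G} = {A,C,G} (union, +1)
AFRW@0: {A,C,G} ∪ {T} = {A,C,G,T} (union, +1)
AFRSW@0: {A,C,G,T} ∩ {C} = {C} (intersection, +0)
MY@0: {G} ∩ {G} = {G} (intersection, +0)
AFMRSWY@0: {C} ∪ {G} = {C,G} (union, +1)
AF@1: {C} ∪ {T} = {C,T} (union, +1)
AFW@1: {C,T} ∪ {A} = {A,C,T} (union, +1)
AFRW@1: {A,C,T} ∩ {A} = {A} (intersection, +0)
AFRSW@1: {A} ∪ {G} = {A,G} (union, +1)
MY@1: {T} ∪ {C} = {C,T} (union, +1)
AFMRSWY@1: {A,G} ∪ {C,T} = {A,C,G,T} (union, +1)
AF@2: {T} ∪ {G} = {G,T} (union, +1)
AFW@2: {G,T} ∩ {G} = {G} (intersection, +0)
AFRW@2: {G} ∪ {A} = {A,G} (union, +1)
AFRSW@2: {A,G} ∩ {G} = {G} (intersection, +0)
MY@2: {C} ∩ {C} = {C} (intersection, +0)
AFMRSWY@2: {G} ∪ {C} = {C,G} (union, +1)
AF@3: {T} ∩ {T} = {T} (intersection, +0)
AFW@3: {T} ∩ {T} = {T} (intersection, +0)
AFRW@3: {T} ∪ {A} = {A,T} (union, +1)
AFRSW@3: {A,T} ∪ {C} = {A,C,T} (union, +1)
MY@3: {G} ∩ {G} = {G} (intersection, +0)
AFMRSWY@3: {A,C,T} ∪ {G} = {A,C,G,T} (union, +1)
AF@4: {G} ∪ {A} = {A,G} (union, +1)
AFW@4: {A,G} ∩ {G} = {G} (intersection, +0)
AFRW@4: {G} ∪ {T} = {G,T} (union, +1)
AFRSW@4: {G,T} ∪ {A} = {A,G,T} (union, +1)
MY@4: {T} ∪ {A} = {A,T} (union, +1)
AFMRSWY@4: {A,G,T} ∩ {A,T} = {A,T} (intersection, +0)
AF@5: {C} ∩ {C} = {C} (intersection, +0)
AFW@5: {C} ∪ {A} = {A,C} (union, +1)
AFRW@5: {A,C} ∩ {C} = {C} (intersection, +0)
AFRSW@5: {C} ∩ {C} = {C} (intersection, +0)
MY@5: {T} ∪ {G} = {G,T} (union, +1)
AFMRSWY@5: {C} ∪ {G,T} = {C,G,T} (union, +1)
per-site changes: [4, 5, 3, 3, 4, 3]; total = 22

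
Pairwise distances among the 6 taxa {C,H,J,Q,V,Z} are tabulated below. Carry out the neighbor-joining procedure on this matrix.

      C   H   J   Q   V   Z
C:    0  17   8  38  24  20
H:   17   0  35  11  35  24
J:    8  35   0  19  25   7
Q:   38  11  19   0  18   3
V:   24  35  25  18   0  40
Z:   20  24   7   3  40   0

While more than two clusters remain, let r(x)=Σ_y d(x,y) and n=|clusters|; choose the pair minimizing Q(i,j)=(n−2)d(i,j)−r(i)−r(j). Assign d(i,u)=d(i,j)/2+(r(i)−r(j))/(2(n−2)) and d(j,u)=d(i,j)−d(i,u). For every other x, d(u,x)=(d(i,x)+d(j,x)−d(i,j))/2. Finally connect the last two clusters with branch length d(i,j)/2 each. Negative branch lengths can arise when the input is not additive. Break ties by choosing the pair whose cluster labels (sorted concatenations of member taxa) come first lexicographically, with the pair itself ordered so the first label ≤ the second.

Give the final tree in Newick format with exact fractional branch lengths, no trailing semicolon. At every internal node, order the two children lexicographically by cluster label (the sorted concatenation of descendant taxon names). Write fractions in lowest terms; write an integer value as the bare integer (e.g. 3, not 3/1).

step 1: merge (Q,Z) at d=3, Q=-171; branch lengths Q→7/8, Z→17/8; new cluster QZ
  updated: d(C,QZ)=55/2, d(H,QZ)=16, d(J,QZ)=23/2, d(QZ,V)=55/2
step 2: merge (H,QZ) at d=16, Q=-275/2; branch lengths H→137/12, QZ→55/12; new cluster HQZ
  updated: d(C,HQZ)=57/4, d(HQZ,J)=61/4, d(HQZ,V)=93/4
step 3: merge (C,J) at d=8, Q=-157/2; branch lengths C→7/2, J→9/2; new cluster CJ
  updated: d(CJ,HQZ)=43/4, d(CJ,V)=41/2
step 4: merge (CJ,HQZ) at d=43/4, Q=-109/2; branch lengths CJ→4, HQZ→27/4; new cluster CHJQZ
  updated: d(CHJQZ,V)=33/2
step 5: merge (CHJQZ,V) at d=33/2; branch lengths CHJQZ→33/4, V→33/4; new cluster CHJQVZ
final tree: (((C:7/2,J:9/2):4,(H:137/12,(Q:7/8,Z:17/8):55/12):27/4):33/4,V:33/4)
total length: 217/4

(((C:7/2,J:9/2):4,(H:137/12,(Q:7/8,Z:17/8):55/12):27/4):33/4,V:33/4)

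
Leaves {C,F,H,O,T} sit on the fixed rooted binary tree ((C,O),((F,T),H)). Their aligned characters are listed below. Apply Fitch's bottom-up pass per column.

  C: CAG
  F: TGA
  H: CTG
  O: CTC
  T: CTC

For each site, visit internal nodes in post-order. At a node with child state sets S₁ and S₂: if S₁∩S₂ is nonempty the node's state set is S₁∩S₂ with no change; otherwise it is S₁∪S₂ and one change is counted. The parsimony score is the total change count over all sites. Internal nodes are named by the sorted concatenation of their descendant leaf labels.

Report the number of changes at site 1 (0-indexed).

2

[col 0] CO: children C:{C}, O:{C} ∩→ {C}; cost 0
[col 0] FT: children F:{T}, T:{C} ∪→ {C,T}; cost 1
[col 0] FHT: children FT:{C,T}, H:{C} ∩→ {C}; cost 0
[col 0] CFHOT: children CO:{C}, FHT:{C} ∩→ {C}; cost 0
[col 1] CO: children C:{A}, O:{T} ∪→ {A,T}; cost 1
[col 1] FT: children F:{G}, T:{T} ∪→ {G,T}; cost 1
[col 1] FHT: children FT:{G,T}, H:{T} ∩→ {T}; cost 0
[col 1] CFHOT: children CO:{A,T}, FHT:{T} ∩→ {T}; cost 0
[col 2] CO: children C:{G}, O:{C} ∪→ {C,G}; cost 1
[col 2] FT: children F:{A}, T:{C} ∪→ {A,C}; cost 1
[col 2] FHT: children FT:{A,C}, H:{G} ∪→ {A,C,G}; cost 1
[col 2] CFHOT: children CO:{C,G}, FHT:{A,C,G} ∩→ {C,G}; cost 0
per-site changes: [1, 2, 3]; total = 6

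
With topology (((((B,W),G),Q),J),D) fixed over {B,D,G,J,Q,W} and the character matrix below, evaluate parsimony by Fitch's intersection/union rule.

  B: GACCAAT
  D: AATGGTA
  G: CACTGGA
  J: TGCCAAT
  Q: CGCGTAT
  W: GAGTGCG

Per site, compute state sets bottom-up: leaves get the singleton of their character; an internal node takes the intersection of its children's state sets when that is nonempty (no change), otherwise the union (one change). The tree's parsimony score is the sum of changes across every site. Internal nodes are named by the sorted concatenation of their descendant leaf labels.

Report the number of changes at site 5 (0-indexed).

3

site 0, node BW: B={G} ∩ W={G} → {G} (+0)
site 0, node BGW: BW={G} ∪ G={C} → {C,G} (+1)
site 0, node BGQW: BGW={C,G} ∩ Q={C} → {C} (+0)
site 0, node BGJQW: BGQW={C} ∪ J={T} → {C,T} (+1)
site 0, node BDGJQW: BGJQW={C,T} ∪ D={A} → {A,C,T} (+1)
site 1, node BW: B={A} ∩ W={A} → {A} (+0)
site 1, node BGW: BW={A} ∩ G={A} → {A} (+0)
site 1, node BGQW: BGW={A} ∪ Q={G} → {A,G} (+1)
site 1, node BGJQW: BGQW={A,G} ∩ J={G} → {G} (+0)
site 1, node BDGJQW: BGJQW={G} ∪ D={A} → {A,G} (+1)
site 2, node BW: B={C} ∪ W={G} → {C,G} (+1)
site 2, node BGW: BW={C,G} ∩ G={C} → {C} (+0)
site 2, node BGQW: BGW={C} ∩ Q={C} → {C} (+0)
site 2, node BGJQW: BGQW={C} ∩ J={C} → {C} (+0)
site 2, node BDGJQW: BGJQW={C} ∪ D={T} → {C,T} (+1)
site 3, node BW: B={C} ∪ W={T} → {C,T} (+1)
site 3, node BGW: BW={C,T} ∩ G={T} → {T} (+0)
site 3, node BGQW: BGW={T} ∪ Q={G} → {G,T} (+1)
site 3, node BGJQW: BGQW={G,T} ∪ J={C} → {C,G,T} (+1)
site 3, node BDGJQW: BGJQW={C,G,T} ∩ D={G} → {G} (+0)
site 4, node BW: B={A} ∪ W={G} → {A,G} (+1)
site 4, node BGW: BW={A,G} ∩ G={G} → {G} (+0)
site 4, node BGQW: BGW={G} ∪ Q={T} → {G,T} (+1)
site 4, node BGJQW: BGQW={G,T} ∪ J={A} → {A,G,T} (+1)
site 4, node BDGJQW: BGJQW={A,G,T} ∩ D={G} → {G} (+0)
site 5, node BW: B={A} ∪ W={C} → {A,C} (+1)
site 5, node BGW: BW={A,C} ∪ G={G} → {A,C,G} (+1)
site 5, node BGQW: BGW={A,C,G} ∩ Q={A} → {A} (+0)
site 5, node BGJQW: BGQW={A} ∩ J={A} → {A} (+0)
site 5, node BDGJQW: BGJQW={A} ∪ D={T} → {A,T} (+1)
site 6, node BW: B={T} ∪ W={G} → {G,T} (+1)
site 6, node BGW: BW={G,T} ∪ G={A} → {A,G,T} (+1)
site 6, node BGQW: BGW={A,G,T} ∩ Q={T} → {T} (+0)
site 6, node BGJQW: BGQW={T} ∩ J={T} → {T} (+0)
site 6, node BDGJQW: BGJQW={T} ∪ D={A} → {A,T} (+1)
per-site changes: [3, 2, 2, 3, 3, 3, 3]; total = 19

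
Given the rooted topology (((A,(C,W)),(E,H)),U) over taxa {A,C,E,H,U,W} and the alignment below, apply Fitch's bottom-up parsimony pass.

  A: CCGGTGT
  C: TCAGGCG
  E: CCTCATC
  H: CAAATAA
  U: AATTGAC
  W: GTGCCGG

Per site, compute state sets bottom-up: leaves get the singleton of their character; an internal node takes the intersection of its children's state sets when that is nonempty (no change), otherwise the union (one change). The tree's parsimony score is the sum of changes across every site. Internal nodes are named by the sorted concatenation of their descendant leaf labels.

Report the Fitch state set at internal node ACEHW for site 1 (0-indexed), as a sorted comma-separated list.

[col 0] CW: children C:{T}, W:{G} ∪→ {G,T}; cost 1
[col 0] ACW: children A:{C}, CW:{G,T} ∪→ {C,G,T}; cost 1
[col 0] EH: children E:{C}, H:{C} ∩→ {C}; cost 0
[col 0] ACEHW: children ACW:{C,G,T}, EH:{C} ∩→ {C}; cost 0
[col 0] ACEHUW: children ACEHW:{C}, U:{A} ∪→ {A,C}; cost 1
[col 1] CW: children C:{C}, W:{T} ∪→ {C,T}; cost 1
[col 1] ACW: children A:{C}, CW:{C,T} ∩→ {C}; cost 0
[col 1] EH: children E:{C}, H:{A} ∪→ {A,C}; cost 1
[col 1] ACEHW: children ACW:{C}, EH:{A,C} ∩→ {C}; cost 0
[col 1] ACEHUW: children ACEHW:{C}, U:{A} ∪→ {A,C}; cost 1
[col 2] CW: children C:{A}, W:{G} ∪→ {A,G}; cost 1
[col 2] ACW: children A:{G}, CW:{A,G} ∩→ {G}; cost 0
[col 2] EH: children E:{T}, H:{A} ∪→ {A,T}; cost 1
[col 2] ACEHW: children ACW:{G}, EH:{A,T} ∪→ {A,G,T}; cost 1
[col 2] ACEHUW: children ACEHW:{A,G,T}, U:{T} ∩→ {T}; cost 0
[col 3] CW: children C:{G}, W:{C} ∪→ {C,G}; cost 1
[col 3] ACW: children A:{G}, CW:{C,G} ∩→ {G}; cost 0
[col 3] EH: children E:{C}, H:{A} ∪→ {A,C}; cost 1
[col 3] ACEHW: children ACW:{G}, EH:{A,C} ∪→ {A,C,G}; cost 1
[col 3] ACEHUW: children ACEHW:{A,C,G}, U:{T} ∪→ {A,C,G,T}; cost 1
[col 4] CW: children C:{G}, W:{C} ∪→ {C,G}; cost 1
[col 4] ACW: children A:{T}, CW:{C,G} ∪→ {C,G,T}; cost 1
[col 4] EH: children E:{A}, H:{T} ∪→ {A,T}; cost 1
[col 4] ACEHW: children ACW:{C,G,T}, EH:{A,T} ∩→ {T}; cost 0
[col 4] ACEHUW: children ACEHW:{T}, U:{G} ∪→ {G,T}; cost 1
[col 5] CW: children C:{C}, W:{G} ∪→ {C,G}; cost 1
[col 5] ACW: children A:{G}, CW:{C,G} ∩→ {G}; cost 0
[col 5] EH: children E:{T}, H:{A} ∪→ {A,T}; cost 1
[col 5] ACEHW: children ACW:{G}, EH:{A,T} ∪→ {A,G,T}; cost 1
[col 5] ACEHUW: children ACEHW:{A,G,T}, U:{A} ∩→ {A}; cost 0
[col 6] CW: children C:{G}, W:{G} ∩→ {G}; cost 0
[col 6] ACW: children A:{T}, CW:{G} ∪→ {G,T}; cost 1
[col 6] EH: children E:{C}, H:{A} ∪→ {A,C}; cost 1
[col 6] ACEHW: children ACW:{G,T}, EH:{A,C} ∪→ {A,C,G,T}; cost 1
[col 6] ACEHUW: children ACEHW:{A,C,G,T}, U:{C} ∩→ {C}; cost 0
per-site changes: [3, 3, 3, 4, 4, 3, 3]; total = 23

C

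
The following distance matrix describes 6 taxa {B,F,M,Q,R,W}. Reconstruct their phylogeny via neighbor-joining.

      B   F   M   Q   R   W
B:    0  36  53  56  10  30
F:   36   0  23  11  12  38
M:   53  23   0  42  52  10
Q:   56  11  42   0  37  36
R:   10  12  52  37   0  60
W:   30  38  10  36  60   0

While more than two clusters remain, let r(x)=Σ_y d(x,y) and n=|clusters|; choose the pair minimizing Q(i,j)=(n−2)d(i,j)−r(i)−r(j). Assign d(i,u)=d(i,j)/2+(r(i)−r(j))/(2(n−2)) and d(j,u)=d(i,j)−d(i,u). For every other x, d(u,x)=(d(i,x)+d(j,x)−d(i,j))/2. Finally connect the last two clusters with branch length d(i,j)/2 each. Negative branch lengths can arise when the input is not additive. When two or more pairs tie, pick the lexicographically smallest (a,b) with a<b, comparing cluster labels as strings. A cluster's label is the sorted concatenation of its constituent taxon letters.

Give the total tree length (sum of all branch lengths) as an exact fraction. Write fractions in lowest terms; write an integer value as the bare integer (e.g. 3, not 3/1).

iteration 1: select B,R (d=10, Q=-316); attach at lengths (27/4, 13/4); label the merged cluster BR
  updated: d(BR,F)=19, d(BR,M)=95/2, d(BR,Q)=83/2, d(BR,W)=40
iteration 2: select M,W (d=10, Q=-433/2); attach at lengths (19/4, 21/4); label the merged cluster MW
  updated: d(BR,MW)=155/4, d(F,MW)=51/2, d(MW,Q)=34
iteration 3: select BR,MW (d=155/4, Q=-120); attach at lengths (157/8, 153/8); label the merged cluster BMRW
  updated: d(BMRW,F)=23/8, d(BMRW,Q)=147/8
iteration 4: select BMRW,F (d=23/8, Q=-129/4); attach at lengths (41/8, -9/4); label the merged cluster BFMRW
  updated: d(BFMRW,Q)=53/4
iteration 5: select BFMRW,Q (d=53/4); attach at lengths (53/8, 53/8); label the merged cluster BFMQRW
final tree: ((((B:27/4,R:13/4):157/8,(M:19/4,W:21/4):153/8):41/8,F:-9/4):53/8,Q:53/8)
total length: 599/8

599/8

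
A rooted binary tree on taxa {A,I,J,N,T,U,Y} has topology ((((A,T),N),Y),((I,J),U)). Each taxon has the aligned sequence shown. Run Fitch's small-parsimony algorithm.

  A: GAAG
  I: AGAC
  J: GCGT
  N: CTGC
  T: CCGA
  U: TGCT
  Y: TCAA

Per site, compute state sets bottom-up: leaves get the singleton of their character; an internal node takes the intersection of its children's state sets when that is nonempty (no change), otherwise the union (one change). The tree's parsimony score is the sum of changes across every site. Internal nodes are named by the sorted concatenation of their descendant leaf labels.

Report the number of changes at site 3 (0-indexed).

4

site 0, node AT: A={G} ∪ T={C} → {C,G} (+1)
site 0, node ANT: AT={C,G} ∩ N={C} → {C} (+0)
site 0, node ANTY: ANT={C} ∪ Y={T} → {C,T} (+1)
site 0, node IJ: I={A} ∪ J={G} → {A,G} (+1)
site 0, node IJU: IJ={A,G} ∪ U={T} → {A,G,T} (+1)
site 0, node AIJNTUY: ANTY={C,T} ∩ IJU={A,G,T} → {T} (+0)
site 1, node AT: A={A} ∪ T={C} → {A,C} (+1)
site 1, node ANT: AT={A,C} ∪ N={T} → {A,C,T} (+1)
site 1, node ANTY: ANT={A,C,T} ∩ Y={C} → {C} (+0)
site 1, node IJ: I={G} ∪ J={C} → {C,G} (+1)
site 1, node IJU: IJ={C,G} ∩ U={G} → {G} (+0)
site 1, node AIJNTUY: ANTY={C} ∪ IJU={G} → {C,G} (+1)
site 2, node AT: A={A} ∪ T={G} → {A,G} (+1)
site 2, node ANT: AT={A,G} ∩ N={G} → {G} (+0)
site 2, node ANTY: ANT={G} ∪ Y={A} → {A,G} (+1)
site 2, node IJ: I={A} ∪ J={G} → {A,G} (+1)
site 2, node IJU: IJ={A,G} ∪ U={C} → {A,C,G} (+1)
site 2, node AIJNTUY: ANTY={A,G} ∩ IJU={A,C,G} → {A,G} (+0)
site 3, node AT: A={G} ∪ T={A} → {A,G} (+1)
site 3, node ANT: AT={A,G} ∪ N={C} → {A,C,G} (+1)
site 3, node ANTY: ANT={A,C,G} ∩ Y={A} → {A} (+0)
site 3, node IJ: I={C} ∪ J={T} → {C,T} (+1)
site 3, node IJU: IJ={C,T} ∩ U={T} → {T} (+0)
site 3, node AIJNTUY: ANTY={A} ∪ IJU={T} → {A,T} (+1)
per-site changes: [4, 4, 4, 4]; total = 16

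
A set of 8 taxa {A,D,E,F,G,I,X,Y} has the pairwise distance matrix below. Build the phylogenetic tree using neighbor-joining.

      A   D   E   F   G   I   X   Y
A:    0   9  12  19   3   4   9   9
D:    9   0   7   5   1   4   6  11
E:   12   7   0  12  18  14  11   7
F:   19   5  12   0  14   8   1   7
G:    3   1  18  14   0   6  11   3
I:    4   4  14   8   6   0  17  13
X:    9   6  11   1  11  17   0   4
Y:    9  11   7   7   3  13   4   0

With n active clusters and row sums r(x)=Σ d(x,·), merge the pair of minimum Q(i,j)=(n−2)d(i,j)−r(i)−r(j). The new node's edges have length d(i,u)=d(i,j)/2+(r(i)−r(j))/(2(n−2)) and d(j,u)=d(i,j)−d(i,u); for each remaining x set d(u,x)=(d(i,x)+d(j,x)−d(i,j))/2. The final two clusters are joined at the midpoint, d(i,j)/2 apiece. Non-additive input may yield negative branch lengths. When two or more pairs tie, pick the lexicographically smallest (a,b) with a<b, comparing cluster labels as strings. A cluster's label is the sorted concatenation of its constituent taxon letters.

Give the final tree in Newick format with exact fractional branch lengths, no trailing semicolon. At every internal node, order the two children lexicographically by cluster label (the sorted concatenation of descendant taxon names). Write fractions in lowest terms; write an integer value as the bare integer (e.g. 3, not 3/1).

iteration 1: select F,X (d=1, Q=-119); attach at lengths (13/12, -1/12); label the merged cluster FX
  updated: d(A,FX)=27/2, d(D,FX)=5, d(E,FX)=11, d(FX,G)=12, d(FX,I)=12, d(FX,Y)=5
iteration 2: select A,I (d=4, Q=-167/2); attach at lengths (7/4, 9/4); label the merged cluster AI
  updated: d(AI,D)=9/2, d(AI,E)=11, d(AI,FX)=43/4, d(AI,G)=5/2, d(AI,Y)=9
iteration 3: select AI,G (d=5/2, Q=-257/4); attach at lengths (45/32, 35/32); label the merged cluster AGI
  updated: d(AGI,D)=3/2, d(AGI,E)=53/4, d(AGI,FX)=81/8, d(AGI,Y)=19/4
iteration 4: select AGI,D (d=3/2, Q=-397/8); attach at lengths (77/48, -5/48); label the merged cluster ADGI
  updated: d(ADGI,E)=75/8, d(ADGI,FX)=109/16, d(ADGI,Y)=57/8
iteration 5: select ADGI,FX (d=109/16, Q=-65/2); attach at lengths (113/32, 105/32); label the merged cluster ADFGIX
  updated: d(ADFGIX,E)=217/32, d(ADFGIX,Y)=85/32
iteration 6: select ADFGIX,E (d=217/32, Q=-263/16); attach at lengths (39/32, 89/16); label the merged cluster ADEFGIX
  updated: d(ADEFGIX,Y)=23/16
iteration 7: select ADEFGIX,Y (d=23/16); attach at lengths (23/32, 23/32); label the merged cluster ADEFGIXY
final tree: ((((((A:7/4,I:9/4):45/32,G:35/32):77/48,D:-5/48):113/32,(F:13/12,X:-1/12):105/32):39/32,E:89/16):23/32,Y:23/32)
total length: 769/32

((((((A:7/4,I:9/4):45/32,G:35/32):77/48,D:-5/48):113/32,(F:13/12,X:-1/12):105/32):39/32,E:89/16):23/32,Y:23/32)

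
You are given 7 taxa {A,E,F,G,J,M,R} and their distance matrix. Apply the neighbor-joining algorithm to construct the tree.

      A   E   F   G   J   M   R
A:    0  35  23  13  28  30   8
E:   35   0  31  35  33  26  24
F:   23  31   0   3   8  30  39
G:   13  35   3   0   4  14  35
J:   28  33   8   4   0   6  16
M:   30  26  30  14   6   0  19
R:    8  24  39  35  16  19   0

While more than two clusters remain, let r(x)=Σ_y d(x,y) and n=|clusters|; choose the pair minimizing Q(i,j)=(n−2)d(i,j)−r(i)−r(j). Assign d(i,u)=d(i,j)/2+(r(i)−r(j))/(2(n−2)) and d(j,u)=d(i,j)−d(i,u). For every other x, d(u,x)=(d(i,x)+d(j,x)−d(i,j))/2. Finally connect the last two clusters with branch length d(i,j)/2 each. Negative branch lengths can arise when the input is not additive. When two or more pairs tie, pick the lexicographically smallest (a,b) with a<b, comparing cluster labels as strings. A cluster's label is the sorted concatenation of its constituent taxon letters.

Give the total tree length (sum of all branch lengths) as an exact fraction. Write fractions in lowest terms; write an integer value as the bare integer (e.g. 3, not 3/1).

1. join A+R (d=8, Q=-238) ⇒ AR; edges |A|=18/5, |R|=22/5
  updated: d(AR,E)=51/2, d(AR,F)=27, d(AR,G)=20, d(AR,J)=18, d(AR,M)=41/2
2. join F+G (d=3, Q=-163) ⇒ FG; edges |F|=35/8, |G|=-11/8
  updated: d(AR,FG)=22, d(E,FG)=63/2, d(FG,J)=9/2, d(FG,M)=41/2
3. join FG+J (d=9/2, Q=-253/2) ⇒ FGJ; edges |FG|=61/12, |J|=-7/12
  updated: d(AR,FGJ)=71/4, d(E,FGJ)=30, d(FGJ,M)=11
4. join AR+E (d=51/2, Q=-377/4) ⇒ AER; edges |AR|=133/16, |E|=275/16
  updated: d(AER,FGJ)=89/8, d(AER,M)=21/2
5. join AER+FGJ (d=89/8, Q=-261/8) ⇒ AEFGJR; edges |AER|=85/16, |FGJ|=93/16
  updated: d(AEFGJR,M)=83/16
6. join AEFGJR+M (d=83/16) ⇒ AEFGJMR; edges |AEFGJR|=83/32, |M|=83/32
final tree: ((((A:18/5,R:22/5):133/16,E:275/16):85/16,((F:35/8,G:-11/8):61/12,J:-7/12):93/16):83/32,M:83/32)
total length: 917/16

917/16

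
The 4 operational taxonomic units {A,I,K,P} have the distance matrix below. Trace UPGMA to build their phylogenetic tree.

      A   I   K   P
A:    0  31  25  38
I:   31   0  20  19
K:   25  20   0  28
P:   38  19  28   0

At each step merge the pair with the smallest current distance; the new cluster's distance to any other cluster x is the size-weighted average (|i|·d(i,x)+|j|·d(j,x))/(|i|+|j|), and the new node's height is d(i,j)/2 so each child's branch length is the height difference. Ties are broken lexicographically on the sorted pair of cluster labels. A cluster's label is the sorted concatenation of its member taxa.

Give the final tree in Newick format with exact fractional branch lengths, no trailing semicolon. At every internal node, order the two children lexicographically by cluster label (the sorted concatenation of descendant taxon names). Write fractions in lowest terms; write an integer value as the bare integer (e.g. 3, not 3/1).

(A:47/3,((I:19/2,P:19/2):5/2,K:12):11/3)

iteration 1: select I,P (d=19); attach at lengths (19/2, 19/2); label the merged cluster IP
  updated: d(A,IP)=69/2, d(IP,K)=24
iteration 2: select IP,K (d=24); attach at lengths (5/2, 12); label the merged cluster IKP
  updated: d(A,IKP)=94/3
iteration 3: select A,IKP (d=94/3); attach at lengths (47/3, 11/3); label the merged cluster AIKP
final tree: (A:47/3,((I:19/2,P:19/2):5/2,K:12):11/3)
total length: 317/6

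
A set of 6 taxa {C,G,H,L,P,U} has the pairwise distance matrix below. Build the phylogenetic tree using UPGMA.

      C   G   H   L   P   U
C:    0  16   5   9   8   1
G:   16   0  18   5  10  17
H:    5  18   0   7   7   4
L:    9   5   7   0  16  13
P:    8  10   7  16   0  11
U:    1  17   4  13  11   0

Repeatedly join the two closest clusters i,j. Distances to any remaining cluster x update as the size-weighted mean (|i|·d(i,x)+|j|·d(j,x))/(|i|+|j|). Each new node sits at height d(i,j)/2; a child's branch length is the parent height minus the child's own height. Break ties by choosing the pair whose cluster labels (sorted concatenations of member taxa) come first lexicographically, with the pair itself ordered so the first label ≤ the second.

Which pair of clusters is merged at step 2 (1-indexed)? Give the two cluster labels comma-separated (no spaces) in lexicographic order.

CU,H

iteration 1: select C,U (d=1); attach at lengths (1/2, 1/2); label the merged cluster CU
  updated: d(CU,G)=33/2, d(CU,H)=9/2, d(CU,L)=11, d(CU,P)=19/2
iteration 2: select CU,H (d=9/2); attach at lengths (7/4, 9/4); label the merged cluster CHU
  updated: d(CHU,G)=17, d(CHU,L)=29/3, d(CHU,P)=26/3
iteration 3: select G,L (d=5); attach at lengths (5/2, 5/2); label the merged cluster GL
  updated: d(CHU,GL)=40/3, d(GL,P)=13
iteration 4: select CHU,P (d=26/3); attach at lengths (25/12, 13/3); label the merged cluster CHPU
  updated: d(CHPU,GL)=53/4
iteration 5: select CHPU,GL (d=53/4); attach at lengths (55/24, 33/8); label the merged cluster CGHLPU
final tree: ((((C:1/2,U:1/2):7/4,H:9/4):25/12,P:13/3):55/24,(G:5/2,L:5/2):33/8)
total length: 137/6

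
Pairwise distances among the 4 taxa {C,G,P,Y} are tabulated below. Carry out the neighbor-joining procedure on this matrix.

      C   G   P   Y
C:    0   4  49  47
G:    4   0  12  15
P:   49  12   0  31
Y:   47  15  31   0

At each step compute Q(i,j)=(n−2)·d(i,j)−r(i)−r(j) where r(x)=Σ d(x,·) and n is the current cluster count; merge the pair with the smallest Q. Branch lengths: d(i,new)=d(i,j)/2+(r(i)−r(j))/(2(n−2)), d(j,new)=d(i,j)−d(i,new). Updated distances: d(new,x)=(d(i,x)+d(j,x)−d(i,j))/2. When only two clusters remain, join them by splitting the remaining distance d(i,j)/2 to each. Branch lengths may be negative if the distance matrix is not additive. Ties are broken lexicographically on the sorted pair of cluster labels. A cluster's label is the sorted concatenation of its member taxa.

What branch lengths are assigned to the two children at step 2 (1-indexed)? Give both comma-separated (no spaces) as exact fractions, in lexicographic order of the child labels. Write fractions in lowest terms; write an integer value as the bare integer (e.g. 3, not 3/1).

53/4,61/4

iteration 1: select C,G (d=4, Q=-123); attach at lengths (77/4, -61/4); label the merged cluster CG
  updated: d(CG,P)=57/2, d(CG,Y)=29
iteration 2: select CG,P (d=57/2, Q=-177/2); attach at lengths (53/4, 61/4); label the merged cluster CGP
  updated: d(CGP,Y)=63/4
iteration 3: select CGP,Y (d=63/4); attach at lengths (63/8, 63/8); label the merged cluster CGPY
final tree: (((C:77/4,G:-61/4):53/4,P:61/4):63/8,Y:63/8)
total length: 193/4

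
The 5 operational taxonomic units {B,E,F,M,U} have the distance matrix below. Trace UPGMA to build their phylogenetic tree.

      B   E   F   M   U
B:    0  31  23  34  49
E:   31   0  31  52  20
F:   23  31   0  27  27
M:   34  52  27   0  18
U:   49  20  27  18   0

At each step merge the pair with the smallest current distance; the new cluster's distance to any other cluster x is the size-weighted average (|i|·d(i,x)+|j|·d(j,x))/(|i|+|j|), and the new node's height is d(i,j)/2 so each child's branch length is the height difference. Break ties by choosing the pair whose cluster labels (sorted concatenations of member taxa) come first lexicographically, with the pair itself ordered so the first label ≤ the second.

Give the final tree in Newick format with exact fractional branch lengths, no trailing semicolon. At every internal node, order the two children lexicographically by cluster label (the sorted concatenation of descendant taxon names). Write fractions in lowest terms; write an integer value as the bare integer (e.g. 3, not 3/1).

step 1: merge (M,U) at d=18; branch lengths M→9, U→9; new cluster MU
  updated: d(B,MU)=83/2, d(E,MU)=36, d(F,MU)=27
step 2: merge (B,F) at d=23; branch lengths B→23/2, F→23/2; new cluster BF
  updated: d(BF,E)=31, d(BF,MU)=137/4
step 3: merge (BF,E) at d=31; branch lengths BF→4, E→31/2; new cluster BEF
  updated: d(BEF,MU)=209/6
step 4: merge (BEF,MU) at d=209/6; branch lengths BEF→23/12, MU→101/12; new cluster BEFMU
final tree: (((B:23/2,F:23/2):4,E:31/2):23/12,(M:9,U:9):101/12)
total length: 425/6

(((B:23/2,F:23/2):4,E:31/2):23/12,(M:9,U:9):101/12)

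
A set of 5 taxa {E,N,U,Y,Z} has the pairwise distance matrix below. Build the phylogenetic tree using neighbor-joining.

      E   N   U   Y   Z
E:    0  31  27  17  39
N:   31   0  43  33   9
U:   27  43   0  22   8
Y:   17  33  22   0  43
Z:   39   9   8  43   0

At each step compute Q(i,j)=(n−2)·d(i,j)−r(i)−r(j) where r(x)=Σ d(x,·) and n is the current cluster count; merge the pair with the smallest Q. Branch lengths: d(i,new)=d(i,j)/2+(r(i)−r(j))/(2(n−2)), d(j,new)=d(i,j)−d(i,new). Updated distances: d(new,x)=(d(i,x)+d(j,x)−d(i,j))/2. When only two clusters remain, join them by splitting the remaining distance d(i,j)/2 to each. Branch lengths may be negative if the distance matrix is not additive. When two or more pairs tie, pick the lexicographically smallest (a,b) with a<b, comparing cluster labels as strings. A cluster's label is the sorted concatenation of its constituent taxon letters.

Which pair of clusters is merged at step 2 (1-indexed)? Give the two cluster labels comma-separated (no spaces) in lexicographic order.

1. join N+Z (d=9, Q=-188) ⇒ NZ; edges |N|=22/3, |Z|=5/3
  updated: d(E,NZ)=61/2, d(NZ,U)=21, d(NZ,Y)=67/2
2. join E+Y (d=17, Q=-113) ⇒ EY; edges |E|=9, |Y|=8
  updated: d(EY,NZ)=47/2, d(EY,U)=16
3. join EY+NZ (d=47/2, Q=-121/2) ⇒ ENYZ; edges |EY|=37/4, |NZ|=57/4
  updated: d(ENYZ,U)=27/4
4. join ENYZ+U (d=27/4) ⇒ ENUYZ; edges |ENYZ|=27/8, |U|=27/8
final tree: (((E:9,Y:8):37/4,(N:22/3,Z:5/3):57/4):27/8,U:27/8)
total length: 225/4

E,Y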